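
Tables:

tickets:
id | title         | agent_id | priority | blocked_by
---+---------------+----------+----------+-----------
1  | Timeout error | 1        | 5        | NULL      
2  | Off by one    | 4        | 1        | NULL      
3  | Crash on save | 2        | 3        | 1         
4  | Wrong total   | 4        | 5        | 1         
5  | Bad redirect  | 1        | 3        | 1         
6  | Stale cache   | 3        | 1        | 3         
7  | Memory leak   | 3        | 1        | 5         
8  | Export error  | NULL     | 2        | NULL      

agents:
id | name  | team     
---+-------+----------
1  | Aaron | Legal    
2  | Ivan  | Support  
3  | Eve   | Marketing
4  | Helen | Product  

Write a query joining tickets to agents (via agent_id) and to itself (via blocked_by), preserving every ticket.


Two LEFT JOINs from the same base table tickets: one to agents via agent_id, one to tickets itself via blocked_by. Both are LEFT so every ticket is preserved.
Match against agents:
  - ticket 1 (Timeout error): agent_id=1 -> matches Aaron
  - ticket 2 (Off by one): agent_id=4 -> matches Helen
  - ticket 3 (Crash on save): agent_id=2 -> matches Ivan
  - ticket 4 (Wrong total): agent_id=4 -> matches Helen
  - ticket 5 (Bad redirect): agent_id=1 -> matches Aaron
  - ticket 6 (Stale cache): agent_id=3 -> matches Eve
  - ticket 7 (Memory leak): agent_id=3 -> matches Eve
  - ticket 8 (Export error): agent_id=NULL, no match -> kept with NULL
Match against tickets (self):
  - ticket 1 (Timeout error): blocked_by=NULL -> NULL
  - ticket 2 (Off by one): blocked_by=NULL -> NULL
  - ticket 3 (Crash on save): blocked_by=1 -> Timeout error
  - ticket 4 (Wrong total): blocked_by=1 -> Timeout error
  - ticket 5 (Bad redirect): blocked_by=1 -> Timeout error
  - ticket 6 (Stale cache): blocked_by=3 -> Crash on save
  - ticket 7 (Memory leak): blocked_by=5 -> Bad redirect
  - ticket 8 (Export error): blocked_by=NULL -> NULL

SQL:
SELECT a.title, b.name AS agent, c.title AS blocked_by
FROM tickets a
LEFT JOIN agents b ON a.agent_id = b.id
LEFT JOIN tickets c ON a.blocked_by = c.id

Result:
title         | agent | blocked_by   
--------------+-------+--------------
Timeout error | Aaron | NULL         
Off by one    | Helen | NULL         
Crash on save | Ivan  | Timeout error
Wrong total   | Helen | Timeout error
Bad redirect  | Aaron | Timeout error
Stale cache   | Eve   | Crash on save
Memory leak   | Eve   | Bad redirect 
Export error  | NULL  | NULL         


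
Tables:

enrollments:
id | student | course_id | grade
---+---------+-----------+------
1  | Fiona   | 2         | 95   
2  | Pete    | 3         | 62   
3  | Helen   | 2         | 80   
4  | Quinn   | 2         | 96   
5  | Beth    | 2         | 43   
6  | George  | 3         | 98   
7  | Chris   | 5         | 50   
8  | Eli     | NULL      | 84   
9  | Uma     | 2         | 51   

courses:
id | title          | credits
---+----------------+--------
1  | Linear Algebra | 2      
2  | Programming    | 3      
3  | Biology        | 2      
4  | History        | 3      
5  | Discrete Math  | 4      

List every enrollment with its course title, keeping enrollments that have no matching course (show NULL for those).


LEFT JOIN keeps every row from enrollments (the left table); where course_id has no match in courses, the course columns become NULL. Walk through each enrollment:
  - enrollment 1 (Fiona): course_id=2 -> matches Programming
  - enrollment 2 (Pete): course_id=3 -> matches Biology
  - enrollment 3 (Helen): course_id=2 -> matches Programming
  - enrollment 4 (Quinn): course_id=2 -> matches Programming
  - enrollment 5 (Beth): course_id=2 -> matches Programming
  - enrollment 6 (George): course_id=3 -> matches Biology
  - enrollment 7 (Chris): course_id=5 -> matches Discrete Math
  - enrollment 8 (Eli): course_id=NULL, no match -> kept with NULL
  - enrollment 9 (Uma): course_id=2 -> matches Programming
All 9 rows appear; 1 has NULL course.

SQL:
SELECT a.student, b.title AS course
FROM enrollments a
LEFT JOIN courses b ON a.course_id = b.id

Result:
student | course       
--------+--------------
Fiona   | Programming  
Pete    | Biology      
Helen   | Programming  
Quinn   | Programming  
Beth    | Programming  
George  | Biology      
Chris   | Discrete Math
Eli     | NULL         
Uma     | Programming  


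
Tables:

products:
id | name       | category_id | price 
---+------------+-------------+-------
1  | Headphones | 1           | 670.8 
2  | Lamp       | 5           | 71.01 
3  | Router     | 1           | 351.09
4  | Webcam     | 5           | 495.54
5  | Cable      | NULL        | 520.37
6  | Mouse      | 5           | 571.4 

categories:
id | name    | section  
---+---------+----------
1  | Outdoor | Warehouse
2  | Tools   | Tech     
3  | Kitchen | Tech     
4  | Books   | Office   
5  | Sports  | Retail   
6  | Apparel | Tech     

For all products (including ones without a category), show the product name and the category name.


LEFT JOIN keeps every row from products (the left table); where category_id has no match in categories, the category columns become NULL. Walk through each product:
  - product 1 (Headphones): category_id=1 -> matches Outdoor
  - product 2 (Lamp): category_id=5 -> matches Sports
  - product 3 (Router): category_id=1 -> matches Outdoor
  - product 4 (Webcam): category_id=5 -> matches Sports
  - product 5 (Cable): category_id=NULL, no match -> kept with NULL
  - product 6 (Mouse): category_id=5 -> matches Sports
All 6 rows appear; 1 has NULL category.

SQL:
SELECT a.name, b.name AS category
FROM products a
LEFT JOIN categories b ON a.category_id = b.id

Result:
name       | category
-----------+---------
Headphones | Outdoor 
Lamp       | Sports  
Router     | Outdoor 
Webcam     | Sports  
Cable      | NULL    
Mouse      | Sports  


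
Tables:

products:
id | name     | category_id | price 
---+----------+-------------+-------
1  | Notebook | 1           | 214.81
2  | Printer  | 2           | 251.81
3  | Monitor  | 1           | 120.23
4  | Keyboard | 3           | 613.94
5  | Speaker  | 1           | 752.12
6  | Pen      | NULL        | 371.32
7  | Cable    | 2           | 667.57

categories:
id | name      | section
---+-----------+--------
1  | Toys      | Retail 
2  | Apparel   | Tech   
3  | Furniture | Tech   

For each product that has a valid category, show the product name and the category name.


INNER JOIN keeps only products rows whose category_id matches an id in categories. Walk through each product:
  - product 1 (Notebook): category_id=1 -> matches Toys
  - product 2 (Printer): category_id=2 -> matches Apparel
  - product 3 (Monitor): category_id=1 -> matches Toys
  - product 4 (Keyboard): category_id=3 -> matches Furniture
  - product 5 (Speaker): category_id=1 -> matches Toys
  - product 6 (Pen): category_id=NULL, no match -> dropped
  - product 7 (Cable): category_id=2 -> matches Apparel
So 1 of 7 rows is dropped.

SQL:
SELECT a.name, b.name AS category
FROM products a
INNER JOIN categories b ON a.category_id = b.id

Result:
name     | category 
---------+----------
Notebook | Toys     
Printer  | Apparel  
Monitor  | Toys     
Keyboard | Furniture
Speaker  | Toys     
Cable    | Apparel  


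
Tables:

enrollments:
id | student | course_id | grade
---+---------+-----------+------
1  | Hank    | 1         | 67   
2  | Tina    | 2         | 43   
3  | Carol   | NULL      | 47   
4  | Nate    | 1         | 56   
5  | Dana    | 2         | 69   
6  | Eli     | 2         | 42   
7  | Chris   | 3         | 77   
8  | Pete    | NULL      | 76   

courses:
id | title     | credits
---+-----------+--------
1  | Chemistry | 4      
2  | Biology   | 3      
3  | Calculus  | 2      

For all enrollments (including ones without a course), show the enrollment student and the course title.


LEFT JOIN keeps every row from enrollments (the left table); where course_id has no match in courses, the course columns become NULL. Walk through each enrollment:
  - enrollment 1 (Hank): course_id=1 -> matches Chemistry
  - enrollment 2 (Tina): course_id=2 -> matches Biology
  - enrollment 3 (Carol): course_id=NULL, no match -> kept with NULL
  - enrollment 4 (Nate): course_id=1 -> matches Chemistry
  - enrollment 5 (Dana): course_id=2 -> matches Biology
  - enrollment 6 (Eli): course_id=2 -> matches Biology
  - enrollment 7 (Chris): course_id=3 -> matches Calculus
  - enrollment 8 (Pete): course_id=NULL, no match -> kept with NULL
All 8 rows appear; 2 have NULL course.

SQL:
SELECT a.student, b.title AS course
FROM enrollments a
LEFT JOIN courses b ON a.course_id = b.id

Result:
student | course   
--------+----------
Hank    | Chemistry
Tina    | Biology  
Carol   | NULL     
Nate    | Chemistry
Dana    | Biology  
Eli     | Biology  
Chris   | Calculus 
Pete    | NULL     


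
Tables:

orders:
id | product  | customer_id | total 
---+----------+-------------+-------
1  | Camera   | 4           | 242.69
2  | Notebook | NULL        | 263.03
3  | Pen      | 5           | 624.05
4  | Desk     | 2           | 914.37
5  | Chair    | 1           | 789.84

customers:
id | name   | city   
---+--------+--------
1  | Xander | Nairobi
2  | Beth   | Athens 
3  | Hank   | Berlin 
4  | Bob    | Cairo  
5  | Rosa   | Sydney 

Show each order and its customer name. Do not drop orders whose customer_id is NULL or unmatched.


LEFT JOIN keeps every row from orders (the left table); where customer_id has no match in customers, the customer columns become NULL. Walk through each order:
  - order 1 (Camera): customer_id=4 -> matches Bob
  - order 2 (Notebook): customer_id=NULL, no match -> kept with NULL
  - order 3 (Pen): customer_id=5 -> matches Rosa
  - order 4 (Desk): customer_id=2 -> matches Beth
  - order 5 (Chair): customer_id=1 -> matches Xander
All 5 rows appear; 1 has NULL customer.

SQL:
SELECT a.product, b.name AS customer
FROM orders a
LEFT JOIN customers b ON a.customer_id = b.id

Result:
product  | customer
---------+---------
Camera   | Bob     
Notebook | NULL    
Pen      | Rosa    
Desk     | Beth    
Chair    | Xander  


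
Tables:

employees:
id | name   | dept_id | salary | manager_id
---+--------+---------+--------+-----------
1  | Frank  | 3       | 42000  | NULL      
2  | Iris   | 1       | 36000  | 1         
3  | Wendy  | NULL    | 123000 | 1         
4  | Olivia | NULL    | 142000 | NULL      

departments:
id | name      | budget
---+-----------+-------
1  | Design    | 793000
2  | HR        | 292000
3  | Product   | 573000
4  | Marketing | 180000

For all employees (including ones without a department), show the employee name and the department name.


LEFT JOIN keeps every row from employees (the left table); where dept_id has no match in departments, the department columns become NULL. Walk through each employee:
  - employee 1 (Frank): dept_id=3 -> matches Product
  - employee 2 (Iris): dept_id=1 -> matches Design
  - employee 3 (Wendy): dept_id=NULL, no match -> kept with NULL
  - employee 4 (Olivia): dept_id=NULL, no match -> kept with NULL
All 4 rows appear; 2 have NULL department.

SQL:
SELECT a.name, b.name AS department
FROM employees a
LEFT JOIN departments b ON a.dept_id = b.id

Result:
name   | department
-------+-----------
Frank  | Product   
Iris   | Design    
Wendy  | NULL      
Olivia | NULL      


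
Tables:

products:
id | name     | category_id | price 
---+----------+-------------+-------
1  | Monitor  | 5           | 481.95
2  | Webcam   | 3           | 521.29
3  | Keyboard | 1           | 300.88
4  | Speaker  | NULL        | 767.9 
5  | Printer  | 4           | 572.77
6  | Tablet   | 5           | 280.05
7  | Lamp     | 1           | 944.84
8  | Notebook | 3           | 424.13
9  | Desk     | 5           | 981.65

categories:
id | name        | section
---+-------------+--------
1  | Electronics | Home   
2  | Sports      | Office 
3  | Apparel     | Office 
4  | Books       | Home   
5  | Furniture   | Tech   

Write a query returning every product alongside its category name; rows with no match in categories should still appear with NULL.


LEFT JOIN keeps every row from products (the left table); where category_id has no match in categories, the category columns become NULL. Walk through each product:
  - product 1 (Monitor): category_id=5 -> matches Furniture
  - product 2 (Webcam): category_id=3 -> matches Apparel
  - product 3 (Keyboard): category_id=1 -> matches Electronics
  - product 4 (Speaker): category_id=NULL, no match -> kept with NULL
  - product 5 (Printer): category_id=4 -> matches Books
  - product 6 (Tablet): category_id=5 -> matches Furniture
  - product 7 (Lamp): category_id=1 -> matches Electronics
  - product 8 (Notebook): category_id=3 -> matches Apparel
  - product 9 (Desk): category_id=5 -> matches Furniture
All 9 rows appear; 1 has NULL category.

SQL:
SELECT a.name, b.name AS category
FROM products a
LEFT JOIN categories b ON a.category_id = b.id

Result:
name     | category   
---------+------------
Monitor  | Furniture  
Webcam   | Apparel    
Keyboard | Electronics
Speaker  | NULL       
Printer  | Books      
Tablet   | Furniture  
Lamp     | Electronics
Notebook | Apparel    
Desk     | Furniture  


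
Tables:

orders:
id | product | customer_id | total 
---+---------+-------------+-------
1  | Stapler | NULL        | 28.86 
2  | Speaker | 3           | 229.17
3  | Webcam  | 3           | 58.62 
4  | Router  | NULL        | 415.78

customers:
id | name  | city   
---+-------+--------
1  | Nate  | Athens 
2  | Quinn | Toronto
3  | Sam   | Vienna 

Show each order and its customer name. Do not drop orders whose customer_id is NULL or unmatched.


LEFT JOIN keeps every row from orders (the left table); where customer_id has no match in customers, the customer columns become NULL. Walk through each order:
  - order 1 (Stapler): customer_id=NULL, no match -> kept with NULL
  - order 2 (Speaker): customer_id=3 -> matches Sam
  - order 3 (Webcam): customer_id=3 -> matches Sam
  - order 4 (Router): customer_id=NULL, no match -> kept with NULL
All 4 rows appear; 2 have NULL customer.

SQL:
SELECT a.product, b.name AS customer
FROM orders a
LEFT JOIN customers b ON a.customer_id = b.id

Result:
product | customer
--------+---------
Stapler | NULL    
Speaker | Sam     
Webcam  | Sam     
Router  | NULL    


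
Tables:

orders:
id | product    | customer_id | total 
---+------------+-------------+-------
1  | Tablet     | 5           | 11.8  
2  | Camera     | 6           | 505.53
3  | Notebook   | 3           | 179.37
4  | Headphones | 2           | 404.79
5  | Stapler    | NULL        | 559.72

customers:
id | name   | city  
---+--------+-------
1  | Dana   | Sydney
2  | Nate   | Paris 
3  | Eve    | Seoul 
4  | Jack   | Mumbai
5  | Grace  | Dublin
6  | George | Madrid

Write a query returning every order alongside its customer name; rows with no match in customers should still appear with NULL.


LEFT JOIN keeps every row from orders (the left table); where customer_id has no match in customers, the customer columns become NULL. Walk through each order:
  - order 1 (Tablet): customer_id=5 -> matches Grace
  - order 2 (Camera): customer_id=6 -> matches George
  - order 3 (Notebook): customer_id=3 -> matches Eve
  - order 4 (Headphones): customer_id=2 -> matches Nate
  - order 5 (Stapler): customer_id=NULL, no match -> kept with NULL
All 5 rows appear; 1 has NULL customer.

SQL:
SELECT a.product, b.name AS customer
FROM orders a
LEFT JOIN customers b ON a.customer_id = b.id

Result:
product    | customer
-----------+---------
Tablet     | Grace   
Camera     | George  
Notebook   | Eve     
Headphones | Nate    
Stapler    | NULL    


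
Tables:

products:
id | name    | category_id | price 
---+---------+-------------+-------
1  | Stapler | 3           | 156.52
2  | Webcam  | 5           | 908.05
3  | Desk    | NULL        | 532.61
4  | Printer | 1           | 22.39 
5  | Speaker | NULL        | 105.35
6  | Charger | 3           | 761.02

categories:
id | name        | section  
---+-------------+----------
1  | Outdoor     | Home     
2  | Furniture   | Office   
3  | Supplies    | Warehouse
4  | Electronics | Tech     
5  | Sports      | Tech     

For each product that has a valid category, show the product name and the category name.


INNER JOIN keeps only products rows whose category_id matches an id in categories. Walk through each product:
  - product 1 (Stapler): category_id=3 -> matches Supplies
  - product 2 (Webcam): category_id=5 -> matches Sports
  - product 3 (Desk): category_id=NULL, no match -> dropped
  - product 4 (Printer): category_id=1 -> matches Outdoor
  - product 5 (Speaker): category_id=NULL, no match -> dropped
  - product 6 (Charger): category_id=3 -> matches Supplies
So 2 of 6 rows are dropped.

SQL:
SELECT a.name, b.name AS category
FROM products a
INNER JOIN categories b ON a.category_id = b.id

Result:
name    | category
--------+---------
Stapler | Supplies
Webcam  | Sports  
Printer | Outdoor 
Charger | Supplies


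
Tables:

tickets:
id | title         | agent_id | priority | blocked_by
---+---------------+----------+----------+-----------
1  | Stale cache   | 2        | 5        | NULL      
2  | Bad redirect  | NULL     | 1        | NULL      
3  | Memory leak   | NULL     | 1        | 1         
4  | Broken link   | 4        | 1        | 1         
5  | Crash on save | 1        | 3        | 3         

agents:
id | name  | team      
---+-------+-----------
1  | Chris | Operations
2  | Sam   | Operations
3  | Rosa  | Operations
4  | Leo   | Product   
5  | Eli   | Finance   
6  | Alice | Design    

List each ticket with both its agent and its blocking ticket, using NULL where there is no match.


Two LEFT JOINs from the same base table tickets: one to agents via agent_id, one to tickets itself via blocked_by. Both are LEFT so every ticket is preserved.
Match against agents:
  - ticket 1 (Stale cache): agent_id=2 -> matches Sam
  - ticket 2 (Bad redirect): agent_id=NULL, no match -> kept with NULL
  - ticket 3 (Memory leak): agent_id=NULL, no match -> kept with NULL
  - ticket 4 (Broken link): agent_id=4 -> matches Leo
  - ticket 5 (Crash on save): agent_id=1 -> matches Chris
Match against tickets (self):
  - ticket 1 (Stale cache): blocked_by=NULL -> NULL
  - ticket 2 (Bad redirect): blocked_by=NULL -> NULL
  - ticket 3 (Memory leak): blocked_by=1 -> Stale cache
  - ticket 4 (Broken link): blocked_by=1 -> Stale cache
  - ticket 5 (Crash on save): blocked_by=3 -> Memory leak

SQL:
SELECT a.title, b.name AS agent, c.title AS blocked_by
FROM tickets a
LEFT JOIN agents b ON a.agent_id = b.id
LEFT JOIN tickets c ON a.blocked_by = c.id

Result:
title         | agent | blocked_by 
--------------+-------+------------
Stale cache   | Sam   | NULL       
Bad redirect  | NULL  | NULL       
Memory leak   | NULL  | Stale cache
Broken link   | Leo   | Stale cache
Crash on save | Chris | Memory leak


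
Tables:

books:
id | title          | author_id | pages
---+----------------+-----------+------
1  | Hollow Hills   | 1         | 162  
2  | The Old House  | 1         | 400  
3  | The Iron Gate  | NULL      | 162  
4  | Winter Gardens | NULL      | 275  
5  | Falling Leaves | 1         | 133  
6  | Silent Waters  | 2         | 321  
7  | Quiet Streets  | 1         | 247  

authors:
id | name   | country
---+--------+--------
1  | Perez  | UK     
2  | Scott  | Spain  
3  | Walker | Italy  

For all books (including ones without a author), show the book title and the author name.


LEFT JOIN keeps every row from books (the left table); where author_id has no match in authors, the author columns become NULL. Walk through each book:
  - book 1 (Hollow Hills): author_id=1 -> matches Perez
  - book 2 (The Old House): author_id=1 -> matches Perez
  - book 3 (The Iron Gate): author_id=NULL, no match -> kept with NULL
  - book 4 (Winter Gardens): author_id=NULL, no match -> kept with NULL
  - book 5 (Falling Leaves): author_id=1 -> matches Perez
  - book 6 (Silent Waters): author_id=2 -> matches Scott
  - book 7 (Quiet Streets): author_id=1 -> matches Perez
All 7 rows appear; 2 have NULL author.

SQL:
SELECT a.title, b.name AS author
FROM books a
LEFT JOIN authors b ON a.author_id = b.id

Result:
title          | author
---------------+-------
Hollow Hills   | Perez 
The Old House  | Perez 
The Iron Gate  | NULL  
Winter Gardens | NULL  
Falling Leaves | Perez 
Silent Waters  | Scott 
Quiet Streets  | Perez 


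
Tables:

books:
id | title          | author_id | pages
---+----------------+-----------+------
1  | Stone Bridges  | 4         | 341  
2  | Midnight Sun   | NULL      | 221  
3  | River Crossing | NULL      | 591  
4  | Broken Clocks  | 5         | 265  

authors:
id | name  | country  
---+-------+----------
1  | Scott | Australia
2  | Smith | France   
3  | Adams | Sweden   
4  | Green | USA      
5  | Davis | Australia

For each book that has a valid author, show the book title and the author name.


INNER JOIN keeps only books rows whose author_id matches an id in authors. Walk through each book:
  - book 1 (Stone Bridges): author_id=4 -> matches Green
  - book 2 (Midnight Sun): author_id=NULL, no match -> dropped
  - book 3 (River Crossing): author_id=NULL, no match -> dropped
  - book 4 (Broken Clocks): author_id=5 -> matches Davis
So 2 of 4 rows are dropped.

SQL:
SELECT a.title, b.name AS author
FROM books a
INNER JOIN authors b ON a.author_id = b.id

Result:
title         | author
--------------+-------
Stone Bridges | Green 
Broken Clocks | Davis 


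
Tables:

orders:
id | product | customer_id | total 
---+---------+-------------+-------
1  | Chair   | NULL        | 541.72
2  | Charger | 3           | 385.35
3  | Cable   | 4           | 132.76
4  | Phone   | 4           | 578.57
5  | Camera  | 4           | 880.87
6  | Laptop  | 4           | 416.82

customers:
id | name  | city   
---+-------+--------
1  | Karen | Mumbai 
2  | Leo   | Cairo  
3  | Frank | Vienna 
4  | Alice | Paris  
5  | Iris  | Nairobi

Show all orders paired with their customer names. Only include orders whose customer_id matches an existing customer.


INNER JOIN keeps only orders rows whose customer_id matches an id in customers. Walk through each order:
  - order 1 (Chair): customer_id=NULL, no match -> dropped
  - order 2 (Charger): customer_id=3 -> matches Frank
  - order 3 (Cable): customer_id=4 -> matches Alice
  - order 4 (Phone): customer_id=4 -> matches Alice
  - order 5 (Camera): customer_id=4 -> matches Alice
  - order 6 (Laptop): customer_id=4 -> matches Alice
So 1 of 6 rows is dropped.

SQL:
SELECT a.product, b.name AS customer
FROM orders a
INNER JOIN customers b ON a.customer_id = b.id

Result:
product | customer
--------+---------
Charger | Frank   
Cable   | Alice   
Phone   | Alice   
Camera  | Alice   
Laptop  | Alice   


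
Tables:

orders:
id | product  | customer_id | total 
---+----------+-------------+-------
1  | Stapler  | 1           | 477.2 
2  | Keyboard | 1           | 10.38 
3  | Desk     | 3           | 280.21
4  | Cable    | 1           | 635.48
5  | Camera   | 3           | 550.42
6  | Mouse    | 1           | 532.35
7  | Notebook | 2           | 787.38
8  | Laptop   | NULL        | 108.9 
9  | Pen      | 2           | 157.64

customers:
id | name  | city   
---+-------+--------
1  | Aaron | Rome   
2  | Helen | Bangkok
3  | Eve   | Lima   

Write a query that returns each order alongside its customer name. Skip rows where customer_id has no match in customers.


INNER JOIN keeps only orders rows whose customer_id matches an id in customers. Walk through each order:
  - order 1 (Stapler): customer_id=1 -> matches Aaron
  - order 2 (Keyboard): customer_id=1 -> matches Aaron
  - order 3 (Desk): customer_id=3 -> matches Eve
  - order 4 (Cable): customer_id=1 -> matches Aaron
  - order 5 (Camera): customer_id=3 -> matches Eve
  - order 6 (Mouse): customer_id=1 -> matches Aaron
  - order 7 (Notebook): customer_id=2 -> matches Helen
  - order 8 (Laptop): customer_id=NULL, no match -> dropped
  - order 9 (Pen): customer_id=2 -> matches Helen
So 1 of 9 rows is dropped.

SQL:
SELECT a.product, b.name AS customer
FROM orders a
INNER JOIN customers b ON a.customer_id = b.id

Result:
product  | customer
---------+---------
Stapler  | Aaron   
Keyboard | Aaron   
Desk     | Eve     
Cable    | Aaron   
Camera   | Eve     
Mouse    | Aaron   
Notebook | Helen   
Pen      | Helen   


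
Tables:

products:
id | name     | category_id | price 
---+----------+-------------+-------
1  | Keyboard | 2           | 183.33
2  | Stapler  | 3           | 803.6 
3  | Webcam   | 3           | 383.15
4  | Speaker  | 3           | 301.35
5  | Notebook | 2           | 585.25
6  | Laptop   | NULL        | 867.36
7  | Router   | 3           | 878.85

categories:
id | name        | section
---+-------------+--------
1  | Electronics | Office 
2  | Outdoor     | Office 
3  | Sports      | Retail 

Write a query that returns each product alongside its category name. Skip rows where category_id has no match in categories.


INNER JOIN keeps only products rows whose category_id matches an id in categories. Walk through each product:
  - product 1 (Keyboard): category_id=2 -> matches Outdoor
  - product 2 (Stapler): category_id=3 -> matches Sports
  - product 3 (Webcam): category_id=3 -> matches Sports
  - product 4 (Speaker): category_id=3 -> matches Sports
  - product 5 (Notebook): category_id=2 -> matches Outdoor
  - product 6 (Laptop): category_id=NULL, no match -> dropped
  - product 7 (Router): category_id=3 -> matches Sports
So 1 of 7 rows is dropped.

SQL:
SELECT a.name, b.name AS category
FROM products a
INNER JOIN categories b ON a.category_id = b.id

Result:
name     | category
---------+---------
Keyboard | Outdoor 
Stapler  | Sports  
Webcam   | Sports  
Speaker  | Sports  
Notebook | Outdoor 
Router   | Sports  


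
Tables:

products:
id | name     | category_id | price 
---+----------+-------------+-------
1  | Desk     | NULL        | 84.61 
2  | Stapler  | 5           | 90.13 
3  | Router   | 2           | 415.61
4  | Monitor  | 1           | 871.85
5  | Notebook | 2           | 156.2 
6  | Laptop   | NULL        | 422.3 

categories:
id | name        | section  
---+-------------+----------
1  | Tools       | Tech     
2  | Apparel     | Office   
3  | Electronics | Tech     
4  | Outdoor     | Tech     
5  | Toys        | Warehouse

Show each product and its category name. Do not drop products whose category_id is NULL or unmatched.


LEFT JOIN keeps every row from products (the left table); where category_id has no match in categories, the category columns become NULL. Walk through each product:
  - product 1 (Desk): category_id=NULL, no match -> kept with NULL
  - product 2 (Stapler): category_id=5 -> matches Toys
  - product 3 (Router): category_id=2 -> matches Apparel
  - product 4 (Monitor): category_id=1 -> matches Tools
  - product 5 (Notebook): category_id=2 -> matches Apparel
  - product 6 (Laptop): category_id=NULL, no match -> kept with NULL
All 6 rows appear; 2 have NULL category.

SQL:
SELECT a.name, b.name AS category
FROM products a
LEFT JOIN categories b ON a.category_id = b.id

Result:
name     | category
---------+---------
Desk     | NULL    
Stapler  | Toys    
Router   | Apparel 
Monitor  | Tools   
Notebook | Apparel 
Laptop   | NULL    


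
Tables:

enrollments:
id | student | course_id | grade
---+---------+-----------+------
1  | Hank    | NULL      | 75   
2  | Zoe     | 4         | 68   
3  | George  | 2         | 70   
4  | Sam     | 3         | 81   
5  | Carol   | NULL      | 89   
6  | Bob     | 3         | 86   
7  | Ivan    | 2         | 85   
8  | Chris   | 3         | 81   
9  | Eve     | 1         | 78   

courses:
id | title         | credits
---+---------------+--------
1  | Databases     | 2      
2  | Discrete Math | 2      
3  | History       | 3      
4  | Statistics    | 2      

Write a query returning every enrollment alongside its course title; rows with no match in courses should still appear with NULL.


LEFT JOIN keeps every row from enrollments (the left table); where course_id has no match in courses, the course columns become NULL. Walk through each enrollment:
  - enrollment 1 (Hank): course_id=NULL, no match -> kept with NULL
  - enrollment 2 (Zoe): course_id=4 -> matches Statistics
  - enrollment 3 (George): course_id=2 -> matches Discrete Math
  - enrollment 4 (Sam): course_id=3 -> matches History
  - enrollment 5 (Carol): course_id=NULL, no match -> kept with NULL
  - enrollment 6 (Bob): course_id=3 -> matches History
  - enrollment 7 (Ivan): course_id=2 -> matches Discrete Math
  - enrollment 8 (Chris): course_id=3 -> matches History
  - enrollment 9 (Eve): course_id=1 -> matches Databases
All 9 rows appear; 2 have NULL course.

SQL:
SELECT a.student, b.title AS course
FROM enrollments a
LEFT JOIN courses b ON a.course_id = b.id

Result:
student | course       
--------+--------------
Hank    | NULL         
Zoe     | Statistics   
George  | Discrete Math
Sam     | History      
Carol   | NULL         
Bob     | History      
Ivan    | Discrete Math
Chris   | History      
Eve     | Databases    


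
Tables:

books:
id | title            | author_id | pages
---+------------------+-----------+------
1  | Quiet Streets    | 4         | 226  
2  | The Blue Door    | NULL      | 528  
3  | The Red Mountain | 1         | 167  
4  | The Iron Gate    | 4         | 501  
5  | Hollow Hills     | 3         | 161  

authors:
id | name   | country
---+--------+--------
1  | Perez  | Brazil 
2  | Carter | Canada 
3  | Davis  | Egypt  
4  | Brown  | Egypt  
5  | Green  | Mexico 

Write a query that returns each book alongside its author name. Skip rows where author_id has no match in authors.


INNER JOIN keeps only books rows whose author_id matches an id in authors. Walk through each book:
  - book 1 (Quiet Streets): author_id=4 -> matches Brown
  - book 2 (The Blue Door): author_id=NULL, no match -> dropped
  - book 3 (The Red Mountain): author_id=1 -> matches Perez
  - book 4 (The Iron Gate): author_id=4 -> matches Brown
  - book 5 (Hollow Hills): author_id=3 -> matches Davis
So 1 of 5 rows is dropped.

SQL:
SELECT a.title, b.name AS author
FROM books a
INNER JOIN authors b ON a.author_id = b.id

Result:
title            | author
-----------------+-------
Quiet Streets    | Brown 
The Red Mountain | Perez 
The Iron Gate    | Brown 
Hollow Hills     | Davis 


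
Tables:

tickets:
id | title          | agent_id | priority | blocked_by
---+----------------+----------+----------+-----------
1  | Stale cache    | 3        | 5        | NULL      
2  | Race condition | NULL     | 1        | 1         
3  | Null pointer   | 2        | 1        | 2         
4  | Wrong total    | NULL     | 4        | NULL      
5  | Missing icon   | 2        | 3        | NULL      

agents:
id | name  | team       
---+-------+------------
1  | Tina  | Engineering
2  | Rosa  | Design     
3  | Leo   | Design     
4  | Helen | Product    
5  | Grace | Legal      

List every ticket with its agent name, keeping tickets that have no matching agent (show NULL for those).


LEFT JOIN keeps every row from tickets (the left table); where agent_id has no match in agents, the agent columns become NULL. Walk through each ticket:
  - ticket 1 (Stale cache): agent_id=3 -> matches Leo
  - ticket 2 (Race condition): agent_id=NULL, no match -> kept with NULL
  - ticket 3 (Null pointer): agent_id=2 -> matches Rosa
  - ticket 4 (Wrong total): agent_id=NULL, no match -> kept with NULL
  - ticket 5 (Missing icon): agent_id=2 -> matches Rosa
All 5 rows appear; 2 have NULL agent.

SQL:
SELECT a.title, b.name AS agent
FROM tickets a
LEFT JOIN agents b ON a.agent_id = b.id

Result:
title          | agent
---------------+------
Stale cache    | Leo  
Race condition | NULL 
Null pointer   | Rosa 
Wrong total    | NULL 
Missing icon   | Rosa 


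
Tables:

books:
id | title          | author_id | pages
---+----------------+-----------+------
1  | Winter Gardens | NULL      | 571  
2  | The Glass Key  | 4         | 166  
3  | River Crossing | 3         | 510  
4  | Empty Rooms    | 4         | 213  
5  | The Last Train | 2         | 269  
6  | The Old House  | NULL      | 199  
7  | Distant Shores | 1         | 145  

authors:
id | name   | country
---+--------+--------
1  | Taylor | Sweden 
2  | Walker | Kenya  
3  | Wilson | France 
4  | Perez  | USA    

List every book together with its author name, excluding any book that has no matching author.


INNER JOIN keeps only books rows whose author_id matches an id in authors. Walk through each book:
  - book 1 (Winter Gardens): author_id=NULL, no match -> dropped
  - book 2 (The Glass Key): author_id=4 -> matches Perez
  - book 3 (River Crossing): author_id=3 -> matches Wilson
  - book 4 (Empty Rooms): author_id=4 -> matches Perez
  - book 5 (The Last Train): author_id=2 -> matches Walker
  - book 6 (The Old House): author_id=NULL, no match -> dropped
  - book 7 (Distant Shores): author_id=1 -> matches Taylor
So 2 of 7 rows are dropped.

SQL:
SELECT a.title, b.name AS author
FROM books a
INNER JOIN authors b ON a.author_id = b.id

Result:
title          | author
---------------+-------
The Glass Key  | Perez 
River Crossing | Wilson
Empty Rooms    | Perez 
The Last Train | Walker
Distant Shores | Taylor


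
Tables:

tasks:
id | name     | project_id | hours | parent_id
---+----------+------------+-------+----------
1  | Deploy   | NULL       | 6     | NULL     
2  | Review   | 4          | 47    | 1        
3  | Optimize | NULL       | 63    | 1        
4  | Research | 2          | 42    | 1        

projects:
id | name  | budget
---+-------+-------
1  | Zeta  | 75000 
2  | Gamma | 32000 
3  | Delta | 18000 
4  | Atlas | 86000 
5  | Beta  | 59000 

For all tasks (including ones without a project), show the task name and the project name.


LEFT JOIN keeps every row from tasks (the left table); where project_id has no match in projects, the project columns become NULL. Walk through each task:
  - task 1 (Deploy): project_id=NULL, no match -> kept with NULL
  - task 2 (Review): project_id=4 -> matches Atlas
  - task 3 (Optimize): project_id=NULL, no match -> kept with NULL
  - task 4 (Research): project_id=2 -> matches Gamma
All 4 rows appear; 2 have NULL project.

SQL:
SELECT a.name, b.name AS project
FROM tasks a
LEFT JOIN projects b ON a.project_id = b.id

Result:
name     | project
---------+--------
Deploy   | NULL   
Review   | Atlas  
Optimize | NULL   
Research | Gamma  


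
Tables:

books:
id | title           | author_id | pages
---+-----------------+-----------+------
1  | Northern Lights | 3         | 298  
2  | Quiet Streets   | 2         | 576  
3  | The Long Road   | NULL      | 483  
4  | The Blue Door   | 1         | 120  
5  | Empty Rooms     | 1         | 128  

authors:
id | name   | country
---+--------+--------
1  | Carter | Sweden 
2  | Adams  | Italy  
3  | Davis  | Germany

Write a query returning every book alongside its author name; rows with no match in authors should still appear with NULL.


LEFT JOIN keeps every row from books (the left table); where author_id has no match in authors, the author columns become NULL. Walk through each book:
  - book 1 (Northern Lights): author_id=3 -> matches Davis
  - book 2 (Quiet Streets): author_id=2 -> matches Adams
  - book 3 (The Long Road): author_id=NULL, no match -> kept with NULL
  - book 4 (The Blue Door): author_id=1 -> matches Carter
  - book 5 (Empty Rooms): author_id=1 -> matches Carter
All 5 rows appear; 1 has NULL author.

SQL:
SELECT a.title, b.name AS author
FROM books a
LEFT JOIN authors b ON a.author_id = b.id

Result:
title           | author
----------------+-------
Northern Lights | Davis 
Quiet Streets   | Adams 
The Long Road   | NULL  
The Blue Door   | Carter
Empty Rooms     | Carter


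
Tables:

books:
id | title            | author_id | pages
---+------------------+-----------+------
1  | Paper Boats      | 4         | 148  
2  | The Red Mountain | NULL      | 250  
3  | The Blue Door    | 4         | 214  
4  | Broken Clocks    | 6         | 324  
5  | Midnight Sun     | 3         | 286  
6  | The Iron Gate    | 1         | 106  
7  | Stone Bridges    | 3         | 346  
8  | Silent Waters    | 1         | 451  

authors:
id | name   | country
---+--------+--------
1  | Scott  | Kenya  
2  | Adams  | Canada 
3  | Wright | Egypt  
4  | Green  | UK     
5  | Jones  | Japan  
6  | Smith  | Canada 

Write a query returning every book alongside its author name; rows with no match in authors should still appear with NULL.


LEFT JOIN keeps every row from books (the left table); where author_id has no match in authors, the author columns become NULL. Walk through each book:
  - book 1 (Paper Boats): author_id=4 -> matches Green
  - book 2 (The Red Mountain): author_id=NULL, no match -> kept with NULL
  - book 3 (The Blue Door): author_id=4 -> matches Green
  - book 4 (Broken Clocks): author_id=6 -> matches Smith
  - book 5 (Midnight Sun): author_id=3 -> matches Wright
  - book 6 (The Iron Gate): author_id=1 -> matches Scott
  - book 7 (Stone Bridges): author_id=3 -> matches Wright
  - book 8 (Silent Waters): author_id=1 -> matches Scott
All 8 rows appear; 1 has NULL author.

SQL:
SELECT a.title, b.name AS author
FROM books a
LEFT JOIN authors b ON a.author_id = b.id

Result:
title            | author
-----------------+-------
Paper Boats      | Green 
The Red Mountain | NULL  
The Blue Door    | Green 
Broken Clocks    | Smith 
Midnight Sun     | Wright
The Iron Gate    | Scott 
Stone Bridges    | Wright
Silent Waters    | Scott 


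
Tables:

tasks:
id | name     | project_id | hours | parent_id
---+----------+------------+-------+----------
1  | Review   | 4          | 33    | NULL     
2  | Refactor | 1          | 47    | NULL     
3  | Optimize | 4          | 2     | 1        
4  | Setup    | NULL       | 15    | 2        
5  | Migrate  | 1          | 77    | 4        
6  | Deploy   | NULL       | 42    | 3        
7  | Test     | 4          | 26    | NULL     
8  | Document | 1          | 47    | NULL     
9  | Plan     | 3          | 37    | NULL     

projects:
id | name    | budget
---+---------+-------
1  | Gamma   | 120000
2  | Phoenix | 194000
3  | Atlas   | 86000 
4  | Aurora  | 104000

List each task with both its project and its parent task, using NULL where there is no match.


Two LEFT JOINs from the same base table tasks: one to projects via project_id, one to tasks itself via parent_id. Both are LEFT so every task is preserved.
Match against projects:
  - task 1 (Review): project_id=4 -> matches Aurora
  - task 2 (Refactor): project_id=1 -> matches Gamma
  - task 3 (Optimize): project_id=4 -> matches Aurora
  - task 4 (Setup): project_id=NULL, no match -> kept with NULL
  - task 5 (Migrate): project_id=1 -> matches Gamma
  - task 6 (Deploy): project_id=NULL, no match -> kept with NULL
  - task 7 (Test): project_id=4 -> matches Aurora
  - task 8 (Document): project_id=1 -> matches Gamma
  - task 9 (Plan): project_id=3 -> matches Atlas
Match against tasks (self):
  - task 1 (Review): parent_id=NULL -> NULL
  - task 2 (Refactor): parent_id=NULL -> NULL
  - task 3 (Optimize): parent_id=1 -> Review
  - task 4 (Setup): parent_id=2 -> Refactor
  - task 5 (Migrate): parent_id=4 -> Setup
  - task 6 (Deploy): parent_id=3 -> Optimize
  - task 7 (Test): parent_id=NULL -> NULL
  - task 8 (Document): parent_id=NULL -> NULL
  - task 9 (Plan): parent_id=NULL -> NULL

SQL:
SELECT a.name, b.name AS project, c.name AS parent
FROM tasks a
LEFT JOIN projects b ON a.project_id = b.id
LEFT JOIN tasks c ON a.parent_id = c.id

Result:
name     | project | parent  
---------+---------+---------
Review   | Aurora  | NULL    
Refactor | Gamma   | NULL    
Optimize | Aurora  | Review  
Setup    | NULL    | Refactor
Migrate  | Gamma   | Setup   
Deploy   | NULL    | Optimize
Test     | Aurora  | NULL    
Document | Gamma   | NULL    
Plan     | Atlas   | NULL    


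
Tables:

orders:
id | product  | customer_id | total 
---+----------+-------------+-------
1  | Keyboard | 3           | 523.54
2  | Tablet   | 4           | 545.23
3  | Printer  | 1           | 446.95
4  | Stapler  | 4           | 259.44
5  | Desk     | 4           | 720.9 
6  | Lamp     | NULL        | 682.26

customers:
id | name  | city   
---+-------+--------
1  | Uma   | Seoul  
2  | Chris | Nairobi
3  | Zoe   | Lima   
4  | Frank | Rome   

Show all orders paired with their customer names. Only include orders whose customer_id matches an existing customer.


INNER JOIN keeps only orders rows whose customer_id matches an id in customers. Walk through each order:
  - order 1 (Keyboard): customer_id=3 -> matches Zoe
  - order 2 (Tablet): customer_id=4 -> matches Frank
  - order 3 (Printer): customer_id=1 -> matches Uma
  - order 4 (Stapler): customer_id=4 -> matches Frank
  - order 5 (Desk): customer_id=4 -> matches Frank
  - order 6 (Lamp): customer_id=NULL, no match -> dropped
So 1 of 6 rows is dropped.

SQL:
SELECT a.product, b.name AS customer
FROM orders a
INNER JOIN customers b ON a.customer_id = b.id

Result:
product  | customer
---------+---------
Keyboard | Zoe     
Tablet   | Frank   
Printer  | Uma     
Stapler  | Frank   
Desk     | Frank   
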